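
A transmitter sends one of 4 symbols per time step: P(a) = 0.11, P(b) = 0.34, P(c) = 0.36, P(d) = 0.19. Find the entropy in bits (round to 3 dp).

1.865 bits

H = −Σ pᵢ log₂ pᵢ.
−0.11·log₂(0.11) = 0.3503
−0.34·log₂(0.34) = 0.5292
−0.36·log₂(0.36) = 0.5306
−0.19·log₂(0.19) = 0.4552
Sum ≈ 1.8653 → 1.865 bits.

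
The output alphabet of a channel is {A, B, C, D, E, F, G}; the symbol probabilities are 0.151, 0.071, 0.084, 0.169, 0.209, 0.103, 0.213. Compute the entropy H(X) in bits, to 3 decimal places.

2.701 bits

H = −Σ pᵢ log₂ pᵢ.
−0.151·log₂(0.151) = 0.4118
−0.071·log₂(0.071) = 0.2709
−0.084·log₂(0.084) = 0.3002
−0.169·log₂(0.169) = 0.4335
−0.209·log₂(0.209) = 0.4720
−0.103·log₂(0.103) = 0.3378
−0.213·log₂(0.213) = 0.4752
Sum ≈ 2.7014 → 2.701 bits.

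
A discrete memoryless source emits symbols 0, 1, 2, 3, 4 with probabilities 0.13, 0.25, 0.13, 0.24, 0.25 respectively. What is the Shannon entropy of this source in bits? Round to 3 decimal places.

H = −Σ pᵢ log₂ pᵢ.
−0.13·log₂(0.13) = 0.3826
−0.25·log₂(0.25) = 0.5000
−0.13·log₂(0.13) = 0.3826
−0.24·log₂(0.24) = 0.4941
−0.25·log₂(0.25) = 0.5000
Sum ≈ 2.2594 → 2.259 bits.

2.259 bits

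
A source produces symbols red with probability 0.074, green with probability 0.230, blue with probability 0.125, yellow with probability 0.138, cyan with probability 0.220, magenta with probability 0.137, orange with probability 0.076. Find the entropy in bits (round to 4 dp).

H = −Σ pᵢ log₂ pᵢ.
−0.074·log₂(0.074) = 0.2780
−0.230·log₂(0.230) = 0.4877
−0.125·log₂(0.125) = 0.3750
−0.138·log₂(0.138) = 0.3943
−0.220·log₂(0.220) = 0.4806
−0.137·log₂(0.137) = 0.3929
−0.076·log₂(0.076) = 0.2826
Sum ≈ 2.6910 → 2.6910 bits.

2.6910 bits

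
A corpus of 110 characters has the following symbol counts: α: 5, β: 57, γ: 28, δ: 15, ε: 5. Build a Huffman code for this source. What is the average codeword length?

1.8 bits/symbol

Probabilities are the counts divided by 110.
Repeatedly combine the two least-probable nodes; the expected code length is the sum of the merged weights.
merge 1/22 + 1/22 → 1/11
merge 1/11 + 3/22 → 5/22
merge 5/22 + 14/55 → 53/110
merge 53/110 + 57/110 → 1
L = 1/11 + 5/22 + 53/110 + 1 = 9/5 = 1.8 bits/symbol.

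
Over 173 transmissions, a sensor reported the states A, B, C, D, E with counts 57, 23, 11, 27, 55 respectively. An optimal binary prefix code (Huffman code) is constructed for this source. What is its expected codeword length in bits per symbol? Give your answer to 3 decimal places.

Probabilities are the counts divided by 173.
Repeatedly combine the two least-probable nodes; the expected code length is the sum of the merged weights.
merge 11/173 + 23/173 → 34/173
merge 27/173 + 34/173 → 61/173
merge 55/173 + 57/173 → 112/173
merge 61/173 + 112/173 → 1
L = 34/173 + 61/173 + 112/173 + 1 = 380/173 ≈ 2.197 bits/symbol.

2.197 bits/symbol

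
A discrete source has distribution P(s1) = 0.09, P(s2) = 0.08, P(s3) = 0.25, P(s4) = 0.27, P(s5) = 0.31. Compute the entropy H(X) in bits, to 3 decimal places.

H = −Σ pᵢ log₂ pᵢ.
−0.09·log₂(0.09) = 0.3127
−0.08·log₂(0.08) = 0.2915
−0.25·log₂(0.25) = 0.5000
−0.27·log₂(0.27) = 0.5100
−0.31·log₂(0.31) = 0.5238
Sum ≈ 2.1380 → 2.138 bits.

2.138 bits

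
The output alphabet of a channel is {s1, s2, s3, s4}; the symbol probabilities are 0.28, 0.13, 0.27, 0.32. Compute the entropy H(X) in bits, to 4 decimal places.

H = −Σ pᵢ log₂ pᵢ.
−0.28·log₂(0.28) = 0.5142
−0.13·log₂(0.13) = 0.3826
−0.27·log₂(0.27) = 0.5100
−0.32·log₂(0.32) = 0.5260
Sum ≈ 1.9329 → 1.9329 bits.

1.9329 bits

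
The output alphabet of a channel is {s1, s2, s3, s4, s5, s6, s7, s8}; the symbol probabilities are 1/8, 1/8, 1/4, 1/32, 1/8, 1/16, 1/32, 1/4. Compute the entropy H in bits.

Each probability is a power of 1/2, so log₂(1/p) is an integer.
H = Σ p·log₂(1/p) = 1/8·3 + 1/8·3 + 1/4·2 + 1/32·5 + 1/8·3 + 1/16·4 + 1/32·5 + 1/4·2 = 2.6875 bits.

2.6875 bits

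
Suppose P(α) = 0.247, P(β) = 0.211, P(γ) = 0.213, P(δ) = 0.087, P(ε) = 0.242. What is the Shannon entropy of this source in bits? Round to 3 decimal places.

2.249 bits

H = −Σ pᵢ log₂ pᵢ.
−0.247·log₂(0.247) = 0.4983
−0.211·log₂(0.211) = 0.4736
−0.213·log₂(0.213) = 0.4752
−0.087·log₂(0.087) = 0.3065
−0.242·log₂(0.242) = 0.4954
Sum ≈ 2.2490 → 2.249 bits.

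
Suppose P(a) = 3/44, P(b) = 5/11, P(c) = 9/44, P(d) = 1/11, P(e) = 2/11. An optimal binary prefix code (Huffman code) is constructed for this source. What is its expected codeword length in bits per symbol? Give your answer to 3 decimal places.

Repeatedly combine the two least-probable nodes; the expected code length is the sum of the merged weights.
merge 3/44 + 1/11 → 7/44
merge 7/44 + 2/11 → 15/44
merge 9/44 + 15/44 → 6/11
merge 5/11 + 6/11 → 1
L = 7/44 + 15/44 + 6/11 + 1 = 45/22 ≈ 2.045 bits/symbol.

2.045 bits/symbol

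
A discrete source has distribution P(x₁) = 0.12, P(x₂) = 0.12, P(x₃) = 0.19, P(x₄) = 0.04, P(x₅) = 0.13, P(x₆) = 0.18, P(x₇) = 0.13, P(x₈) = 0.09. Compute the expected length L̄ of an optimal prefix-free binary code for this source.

Repeatedly combine the two least-probable nodes; the expected code length is the sum of the merged weights.
merge 1/25 + 9/100 → 13/100
merge 3/25 + 3/25 → 6/25
merge 13/100 + 13/100 → 13/50
merge 13/100 + 9/50 → 31/100
merge 19/100 + 6/25 → 43/100
merge 13/50 + 31/100 → 57/100
merge 43/100 + 57/100 → 1
L = 13/100 + 6/25 + 13/50 + 31/100 + 43/100 + 57/100 + 1 = 147/50 = 2.94 bits/symbol.

2.94 bits/symbol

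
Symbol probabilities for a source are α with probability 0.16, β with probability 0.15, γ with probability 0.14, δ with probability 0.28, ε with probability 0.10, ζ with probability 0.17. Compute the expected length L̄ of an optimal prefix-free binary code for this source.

Repeatedly combine the two least-probable nodes; the expected code length is the sum of the merged weights.
merge 1/10 + 7/50 → 6/25
merge 3/20 + 4/25 → 31/100
merge 17/100 + 6/25 → 41/100
merge 7/25 + 31/100 → 59/100
merge 41/100 + 59/100 → 1
L = 6/25 + 31/100 + 41/100 + 59/100 + 1 = 51/20 = 2.55 bits/symbol.

2.55 bits/symbol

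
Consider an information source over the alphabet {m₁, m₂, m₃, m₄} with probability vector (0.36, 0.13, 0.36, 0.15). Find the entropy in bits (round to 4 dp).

1.8544 bits

H = −Σ pᵢ log₂ pᵢ.
−0.36·log₂(0.36) = 0.5306
−0.13·log₂(0.13) = 0.3826
−0.36·log₂(0.36) = 0.5306
−0.15·log₂(0.15) = 0.4105
Sum ≈ 1.8544 → 1.8544 bits.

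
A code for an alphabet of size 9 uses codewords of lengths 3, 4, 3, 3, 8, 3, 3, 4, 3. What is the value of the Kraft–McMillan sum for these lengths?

With common denominator 2^8 = 256: Σ 2^(−ℓᵢ) = 32/256 + 16/256 + 32/256 + 32/256 + 1/256 + 32/256 + 32/256 + 16/256 + 32/256 = 225/256 = 0.87890625.

0.87890625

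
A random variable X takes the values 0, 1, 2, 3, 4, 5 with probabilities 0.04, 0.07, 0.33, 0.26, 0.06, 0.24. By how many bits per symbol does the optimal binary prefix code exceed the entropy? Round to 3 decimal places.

0.045 bits

Entropy H = −Σ p log₂ p ≈ 2.2251 bits.
Huffman merges: 1/25+3/50→1/10; 7/100+1/10→17/100; 17/100+6/25→41/100; 13/50+33/100→59/100; 41/100+59/100→1. L = 227/100 ≈ 2.2700.
L − H = 2.2700 − 2.2251 = 0.045 bits.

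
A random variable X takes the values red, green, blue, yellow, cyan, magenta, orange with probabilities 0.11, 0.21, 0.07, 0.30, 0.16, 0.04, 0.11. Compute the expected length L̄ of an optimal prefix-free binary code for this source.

Repeatedly combine the two least-probable nodes; the expected code length is the sum of the merged weights.
merge 1/25 + 7/100 → 11/100
merge 11/100 + 11/100 → 11/50
merge 11/100 + 4/25 → 27/100
merge 21/100 + 11/50 → 43/100
merge 27/100 + 3/10 → 57/100
merge 43/100 + 57/100 → 1
L = 11/100 + 11/50 + 27/100 + 43/100 + 57/100 + 1 = 13/5 = 2.6 bits/symbol.

2.6 bits/symbol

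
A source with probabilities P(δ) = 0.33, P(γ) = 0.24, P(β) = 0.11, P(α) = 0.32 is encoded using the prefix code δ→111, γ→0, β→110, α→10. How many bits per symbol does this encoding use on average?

2.2 bits/symbol

L̄ = Σ pᵢ·ℓᵢ = 0.33·3 + 0.24·1 + 0.11·3 + 0.32·2 = 2.2 bits/symbol.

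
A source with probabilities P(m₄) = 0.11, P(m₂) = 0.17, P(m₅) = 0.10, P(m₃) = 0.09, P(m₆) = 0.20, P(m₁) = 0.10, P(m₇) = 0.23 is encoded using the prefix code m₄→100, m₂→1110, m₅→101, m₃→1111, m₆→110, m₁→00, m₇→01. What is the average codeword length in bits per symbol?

2.93 bits/symbol

L̄ = Σ pᵢ·ℓᵢ = 0.11·3 + 0.17·4 + 0.10·3 + 0.09·4 + 0.20·3 + 0.10·2 + 0.23·2 = 2.93 bits/symbol.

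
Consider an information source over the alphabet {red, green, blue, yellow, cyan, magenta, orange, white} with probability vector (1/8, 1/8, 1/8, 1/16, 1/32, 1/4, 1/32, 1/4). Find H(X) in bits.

Each probability is a power of 1/2, so log₂(1/p) is an integer.
H = Σ p·log₂(1/p) = 1/8·3 + 1/8·3 + 1/8·3 + 1/16·4 + 1/32·5 + 1/4·2 + 1/32·5 + 1/4·2 = 2.6875 bits.

2.6875 bits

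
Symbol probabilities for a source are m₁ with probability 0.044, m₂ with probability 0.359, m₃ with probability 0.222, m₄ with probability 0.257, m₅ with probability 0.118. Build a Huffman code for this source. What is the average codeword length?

2.162 bits/symbol

Repeatedly combine the two least-probable nodes; the expected code length is the sum of the merged weights.
merge 11/250 + 59/500 → 81/500
merge 81/500 + 111/500 → 48/125
merge 257/1000 + 359/1000 → 77/125
merge 48/125 + 77/125 → 1
L = 81/500 + 48/125 + 77/125 + 1 = 1081/500 = 2.162 bits/symbol.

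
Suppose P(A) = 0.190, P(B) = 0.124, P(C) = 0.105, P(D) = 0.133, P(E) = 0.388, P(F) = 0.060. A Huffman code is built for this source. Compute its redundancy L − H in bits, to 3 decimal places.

Entropy H = −Σ p log₂ p ≈ 2.3307 bits.
Huffman merges: 3/50+21/200→33/200; 31/250+133/1000→257/1000; 33/200+19/100→71/200; 257/1000+71/200→153/250; 97/250+153/250→1. L = 2389/1000 ≈ 2.3890.
L − H = 2.3890 − 2.3307 = 0.058 bits.

0.058 bits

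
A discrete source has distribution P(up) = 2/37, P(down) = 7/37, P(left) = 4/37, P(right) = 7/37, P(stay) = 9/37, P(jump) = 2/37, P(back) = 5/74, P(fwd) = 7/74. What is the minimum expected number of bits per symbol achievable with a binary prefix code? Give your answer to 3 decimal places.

Repeatedly combine the two least-probable nodes; the expected code length is the sum of the merged weights.
merge 2/37 + 2/37 → 4/37
merge 5/74 + 7/74 → 6/37
merge 4/37 + 4/37 → 8/37
merge 6/37 + 7/37 → 13/37
merge 7/37 + 8/37 → 15/37
merge 9/37 + 13/37 → 22/37
merge 15/37 + 22/37 → 1
L = 4/37 + 6/37 + 8/37 + 13/37 + 15/37 + 22/37 + 1 = 105/37 ≈ 2.838 bits/symbol.

2.838 bits/symbol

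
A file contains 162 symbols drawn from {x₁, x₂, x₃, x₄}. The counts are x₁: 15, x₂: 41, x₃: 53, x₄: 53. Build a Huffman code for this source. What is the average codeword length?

2 bits/symbol

Probabilities are the counts divided by 162.
Repeatedly combine the two least-probable nodes; the expected code length is the sum of the merged weights.
merge 5/54 + 41/162 → 28/81
merge 53/162 + 53/162 → 53/81
merge 28/81 + 53/81 → 1
L = 28/81 + 53/81 + 1 = 2 bits/symbol.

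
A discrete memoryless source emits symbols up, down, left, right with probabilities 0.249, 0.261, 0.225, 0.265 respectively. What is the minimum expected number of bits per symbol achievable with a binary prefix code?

2 bits/symbol

Repeatedly combine the two least-probable nodes; the expected code length is the sum of the merged weights.
merge 9/40 + 249/1000 → 237/500
merge 261/1000 + 53/200 → 263/500
merge 237/500 + 263/500 → 1
L = 237/500 + 263/500 + 1 = 2 bits/symbol.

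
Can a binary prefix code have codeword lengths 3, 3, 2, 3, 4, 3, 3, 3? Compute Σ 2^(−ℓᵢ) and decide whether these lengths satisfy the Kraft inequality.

1.0625; no

With common denominator 2^4 = 16: Σ 2^(−ℓᵢ) = 2/16 + 2/16 + 4/16 + 2/16 + 1/16 + 2/16 + 2/16 + 2/16 = 17/16 = 1.0625.
Kraft's inequality requires Σ ≤ 1; here Σ = 1.0625 > 1, so no such prefix code exists.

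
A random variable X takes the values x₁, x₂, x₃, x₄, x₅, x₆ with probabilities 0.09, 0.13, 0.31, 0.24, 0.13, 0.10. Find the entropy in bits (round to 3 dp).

2.428 bits

H = −Σ pᵢ log₂ pᵢ.
−0.09·log₂(0.09) = 0.3127
−0.13·log₂(0.13) = 0.3826
−0.31·log₂(0.31) = 0.5238
−0.24·log₂(0.24) = 0.4941
−0.13·log₂(0.13) = 0.3826
−0.10·log₂(0.10) = 0.3322
Sum ≈ 2.4281 → 2.428 bits.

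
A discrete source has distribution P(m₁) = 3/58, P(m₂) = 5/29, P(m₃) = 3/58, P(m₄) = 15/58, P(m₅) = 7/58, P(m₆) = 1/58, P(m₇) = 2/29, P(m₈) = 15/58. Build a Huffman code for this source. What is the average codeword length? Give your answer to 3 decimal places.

Repeatedly combine the two least-probable nodes; the expected code length is the sum of the merged weights.
merge 1/58 + 3/58 → 2/29
merge 3/58 + 2/29 → 7/58
merge 2/29 + 7/58 → 11/58
merge 7/58 + 5/29 → 17/58
merge 11/58 + 15/58 → 13/29
merge 15/58 + 17/58 → 16/29
merge 13/29 + 16/29 → 1
L = 2/29 + 7/58 + 11/58 + 17/58 + 13/29 + 16/29 + 1 = 155/58 ≈ 2.672 bits/symbol.

2.672 bits/symbol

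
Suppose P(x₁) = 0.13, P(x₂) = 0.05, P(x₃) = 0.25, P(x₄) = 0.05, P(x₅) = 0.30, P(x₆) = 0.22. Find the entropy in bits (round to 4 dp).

H = −Σ pᵢ log₂ pᵢ.
−0.13·log₂(0.13) = 0.3826
−0.05·log₂(0.05) = 0.2161
−0.25·log₂(0.25) = 0.5000
−0.05·log₂(0.05) = 0.2161
−0.30·log₂(0.30) = 0.5211
−0.22·log₂(0.22) = 0.4806
Sum ≈ 2.3165 → 2.3165 bits.

2.3165 bits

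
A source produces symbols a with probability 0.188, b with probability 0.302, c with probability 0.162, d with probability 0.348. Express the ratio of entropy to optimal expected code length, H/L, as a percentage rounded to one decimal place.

Entropy H = −Σ p log₂ p ≈ 1.9303 bits.
Huffman merges: 81/500+47/250→7/20; 151/500+87/250→13/20; 7/20+13/20→1. L = 2 ≈ 2.0000.
Efficiency = H/L = 1.9303/2.0000 = 96.5%.

96.5%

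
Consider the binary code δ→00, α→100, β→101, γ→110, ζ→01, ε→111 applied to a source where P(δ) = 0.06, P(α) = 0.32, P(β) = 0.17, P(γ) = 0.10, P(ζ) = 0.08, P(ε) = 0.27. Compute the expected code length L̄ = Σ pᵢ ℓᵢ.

2.86 bits/symbol

L̄ = Σ pᵢ·ℓᵢ = 0.06·2 + 0.32·3 + 0.17·3 + 0.10·3 + 0.08·2 + 0.27·3 = 2.86 bits/symbol.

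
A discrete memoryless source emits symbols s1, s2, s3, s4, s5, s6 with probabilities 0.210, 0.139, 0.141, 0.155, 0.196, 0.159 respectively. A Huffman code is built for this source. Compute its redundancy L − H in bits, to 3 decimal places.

0.027 bits

Entropy H = −Σ p log₂ p ≈ 2.5666 bits.
Huffman merges: 139/1000+141/1000→7/25; 31/200+159/1000→157/500; 49/250+21/100→203/500; 7/25+157/500→297/500; 203/500+297/500→1. L = 1297/500 ≈ 2.5940.
L − H = 2.5940 − 2.5666 = 0.027 bits.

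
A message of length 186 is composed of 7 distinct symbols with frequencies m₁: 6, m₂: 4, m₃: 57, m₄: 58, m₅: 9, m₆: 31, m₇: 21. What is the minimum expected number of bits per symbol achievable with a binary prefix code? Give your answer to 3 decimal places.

2.371 bits/symbol

Probabilities are the counts divided by 186.
Repeatedly combine the two least-probable nodes; the expected code length is the sum of the merged weights.
merge 2/93 + 1/31 → 5/93
merge 3/62 + 5/93 → 19/186
merge 19/186 + 7/62 → 20/93
merge 1/6 + 20/93 → 71/186
merge 19/62 + 29/93 → 115/186
merge 71/186 + 115/186 → 1
L = 5/93 + 19/186 + 20/93 + 71/186 + 115/186 + 1 = 147/62 ≈ 2.371 bits/symbol.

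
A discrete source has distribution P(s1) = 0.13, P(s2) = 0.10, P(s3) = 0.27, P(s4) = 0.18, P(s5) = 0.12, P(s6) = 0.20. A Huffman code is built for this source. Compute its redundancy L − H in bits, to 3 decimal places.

0.028 bits

Entropy H = −Σ p log₂ p ≈ 2.5016 bits.
Huffman merges: 1/10+3/25→11/50; 13/100+9/50→31/100; 1/5+11/50→21/50; 27/100+31/100→29/50; 21/50+29/50→1. L = 253/100 ≈ 2.5300.
L − H = 2.5300 − 2.5016 = 0.028 bits.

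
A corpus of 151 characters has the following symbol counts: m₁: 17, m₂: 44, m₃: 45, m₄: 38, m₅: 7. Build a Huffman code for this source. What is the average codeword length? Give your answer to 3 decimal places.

2.159 bits/symbol

Probabilities are the counts divided by 151.
Repeatedly combine the two least-probable nodes; the expected code length is the sum of the merged weights.
merge 7/151 + 17/151 → 24/151
merge 24/151 + 38/151 → 62/151
merge 44/151 + 45/151 → 89/151
merge 62/151 + 89/151 → 1
L = 24/151 + 62/151 + 89/151 + 1 = 326/151 ≈ 2.159 bits/symbol.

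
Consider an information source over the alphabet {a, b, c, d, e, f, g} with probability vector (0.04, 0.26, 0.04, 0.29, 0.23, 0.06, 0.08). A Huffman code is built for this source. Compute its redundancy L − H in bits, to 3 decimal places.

0.023 bits

Entropy H = −Σ p log₂ p ≈ 2.4174 bits.
Huffman merges: 1/25+1/25→2/25; 3/50+2/25→7/50; 2/25+7/50→11/50; 11/50+23/100→9/20; 13/50+29/100→11/20; 9/20+11/20→1. L = 61/25 ≈ 2.4400.
L − H = 2.4400 − 2.4174 = 0.023 bits.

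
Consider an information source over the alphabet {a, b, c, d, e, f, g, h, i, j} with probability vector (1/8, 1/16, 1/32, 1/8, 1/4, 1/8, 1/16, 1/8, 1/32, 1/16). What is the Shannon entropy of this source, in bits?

Each probability is a power of 1/2, so log₂(1/p) is an integer.
H = Σ p·log₂(1/p) = 1/8·3 + 1/16·4 + 1/32·5 + 1/8·3 + 1/4·2 + 1/8·3 + 1/16·4 + 1/8·3 + 1/32·5 + 1/16·4 = 3.0625 bits.

3.0625 bits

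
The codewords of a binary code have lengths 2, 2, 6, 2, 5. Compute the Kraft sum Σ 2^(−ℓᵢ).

0.796875

With common denominator 2^6 = 64: Σ 2^(−ℓᵢ) = 16/64 + 16/64 + 1/64 + 16/64 + 2/64 = 51/64 = 0.796875.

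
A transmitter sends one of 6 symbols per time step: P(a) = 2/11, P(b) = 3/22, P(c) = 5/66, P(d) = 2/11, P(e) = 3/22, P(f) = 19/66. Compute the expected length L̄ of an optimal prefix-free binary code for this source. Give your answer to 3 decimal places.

Repeatedly combine the two least-probable nodes; the expected code length is the sum of the merged weights.
merge 5/66 + 3/22 → 7/33
merge 3/22 + 2/11 → 7/22
merge 2/11 + 7/33 → 13/33
merge 19/66 + 7/22 → 20/33
merge 13/33 + 20/33 → 1
L = 7/33 + 7/22 + 13/33 + 20/33 + 1 = 167/66 ≈ 2.530 bits/symbol.

2.530 bits/symbol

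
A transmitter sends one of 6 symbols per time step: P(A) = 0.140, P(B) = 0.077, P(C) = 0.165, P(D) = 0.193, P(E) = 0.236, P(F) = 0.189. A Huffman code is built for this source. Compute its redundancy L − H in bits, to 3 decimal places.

0.056 bits

Entropy H = −Σ p log₂ p ≈ 2.5148 bits.
Huffman merges: 77/1000+7/50→217/1000; 33/200+189/1000→177/500; 193/1000+217/1000→41/100; 59/250+177/500→59/100; 41/100+59/100→1. L = 2571/1000 ≈ 2.5710.
L − H = 2.5710 − 2.5148 = 0.056 bits.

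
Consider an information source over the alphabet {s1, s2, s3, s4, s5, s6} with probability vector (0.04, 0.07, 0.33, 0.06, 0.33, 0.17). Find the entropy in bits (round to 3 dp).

H = −Σ pᵢ log₂ pᵢ.
−0.04·log₂(0.04) = 0.1858
−0.07·log₂(0.07) = 0.2686
−0.33·log₂(0.33) = 0.5278
−0.06·log₂(0.06) = 0.2435
−0.33·log₂(0.33) = 0.5278
−0.17·log₂(0.17) = 0.4346
Sum ≈ 2.1881 → 2.188 bits.

2.188 bits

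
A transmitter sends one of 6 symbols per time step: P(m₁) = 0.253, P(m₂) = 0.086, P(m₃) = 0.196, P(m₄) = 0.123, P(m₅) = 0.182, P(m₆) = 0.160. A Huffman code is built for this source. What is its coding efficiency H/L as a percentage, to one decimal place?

Entropy H = −Σ p log₂ p ≈ 2.5091 bits.
Huffman merges: 43/500+123/1000→209/1000; 4/25+91/500→171/500; 49/250+209/1000→81/200; 253/1000+171/500→119/200; 81/200+119/200→1. L = 2551/1000 ≈ 2.5510.
Efficiency = H/L = 2.5091/2.5510 = 98.4%.

98.4%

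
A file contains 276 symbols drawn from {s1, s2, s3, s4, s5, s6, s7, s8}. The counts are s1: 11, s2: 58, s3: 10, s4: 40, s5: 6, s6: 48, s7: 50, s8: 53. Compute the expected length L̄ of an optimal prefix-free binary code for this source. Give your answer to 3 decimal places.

2.754 bits/symbol

Probabilities are the counts divided by 276.
Repeatedly combine the two least-probable nodes; the expected code length is the sum of the merged weights.
merge 1/46 + 5/138 → 4/69
merge 11/276 + 4/69 → 9/92
merge 9/92 + 10/69 → 67/276
merge 4/23 + 25/138 → 49/138
merge 53/276 + 29/138 → 37/92
merge 67/276 + 49/138 → 55/92
merge 37/92 + 55/92 → 1
L = 4/69 + 9/92 + 67/276 + 49/138 + 37/92 + 55/92 + 1 = 190/69 ≈ 2.754 bits/symbol.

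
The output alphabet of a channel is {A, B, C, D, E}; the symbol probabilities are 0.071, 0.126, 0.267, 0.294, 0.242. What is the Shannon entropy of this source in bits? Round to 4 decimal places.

H = −Σ pᵢ log₂ pᵢ.
−0.071·log₂(0.071) = 0.2709
−0.126·log₂(0.126) = 0.3766
−0.267·log₂(0.267) = 0.5087
−0.294·log₂(0.294) = 0.5192
−0.242·log₂(0.242) = 0.4954
Sum ≈ 2.1707 → 2.1707 bits.

2.1707 bits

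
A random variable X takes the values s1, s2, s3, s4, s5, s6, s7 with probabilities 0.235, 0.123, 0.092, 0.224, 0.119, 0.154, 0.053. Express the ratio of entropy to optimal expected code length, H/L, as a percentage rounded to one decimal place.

Entropy H = −Σ p log₂ p ≈ 2.6687 bits.
Huffman merges: 53/1000+23/250→29/200; 119/1000+123/1000→121/500; 29/200+77/500→299/1000; 28/125+47/200→459/1000; 121/500+299/1000→541/1000; 459/1000+541/1000→1. L = 1343/500 ≈ 2.6860.
Efficiency = H/L = 2.6687/2.6860 = 99.4%.

99.4%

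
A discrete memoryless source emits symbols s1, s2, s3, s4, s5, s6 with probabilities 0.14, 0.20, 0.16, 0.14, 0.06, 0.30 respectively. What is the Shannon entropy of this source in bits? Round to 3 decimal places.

H = −Σ pᵢ log₂ pᵢ.
−0.14·log₂(0.14) = 0.3971
−0.20·log₂(0.20) = 0.4644
−0.16·log₂(0.16) = 0.4230
−0.14·log₂(0.14) = 0.3971
−0.06·log₂(0.06) = 0.2435
−0.30·log₂(0.30) = 0.5211
Sum ≈ 2.4462 → 2.446 bits.

2.446 bits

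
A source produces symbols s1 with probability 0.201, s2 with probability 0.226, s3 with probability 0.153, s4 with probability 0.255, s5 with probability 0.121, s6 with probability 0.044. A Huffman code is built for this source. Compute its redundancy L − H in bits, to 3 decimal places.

0.049 bits

Entropy H = −Σ p log₂ p ≈ 2.4342 bits.
Huffman merges: 11/250+121/1000→33/200; 153/1000+33/200→159/500; 201/1000+113/500→427/1000; 51/200+159/500→573/1000; 427/1000+573/1000→1. L = 2483/1000 ≈ 2.4830.
L − H = 2.4830 − 2.4342 = 0.049 bits.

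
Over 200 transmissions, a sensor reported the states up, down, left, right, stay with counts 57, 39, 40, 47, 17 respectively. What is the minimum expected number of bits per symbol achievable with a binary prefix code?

2.28 bits/symbol

Probabilities are the counts divided by 200.
Repeatedly combine the two least-probable nodes; the expected code length is the sum of the merged weights.
merge 17/200 + 39/200 → 7/25
merge 1/5 + 47/200 → 87/200
merge 7/25 + 57/200 → 113/200
merge 87/200 + 113/200 → 1
L = 7/25 + 87/200 + 113/200 + 1 = 57/25 = 2.28 bits/symbol.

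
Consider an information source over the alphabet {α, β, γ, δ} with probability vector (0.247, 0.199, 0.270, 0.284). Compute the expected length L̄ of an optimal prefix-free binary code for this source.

2 bits/symbol

Repeatedly combine the two least-probable nodes; the expected code length is the sum of the merged weights.
merge 199/1000 + 247/1000 → 223/500
merge 27/100 + 71/250 → 277/500
merge 223/500 + 277/500 → 1
L = 223/500 + 277/500 + 1 = 2 bits/symbol.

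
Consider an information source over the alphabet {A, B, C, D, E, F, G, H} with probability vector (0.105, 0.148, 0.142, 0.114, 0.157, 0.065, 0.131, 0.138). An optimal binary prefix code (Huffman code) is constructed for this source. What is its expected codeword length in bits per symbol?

Repeatedly combine the two least-probable nodes; the expected code length is the sum of the merged weights.
merge 13/200 + 21/200 → 17/100
merge 57/500 + 131/1000 → 49/200
merge 69/500 + 71/500 → 7/25
merge 37/250 + 157/1000 → 61/200
merge 17/100 + 49/200 → 83/200
merge 7/25 + 61/200 → 117/200
merge 83/200 + 117/200 → 1
L = 17/100 + 49/200 + 7/25 + 61/200 + 83/200 + 117/200 + 1 = 3 bits/symbol.

3 bits/symbol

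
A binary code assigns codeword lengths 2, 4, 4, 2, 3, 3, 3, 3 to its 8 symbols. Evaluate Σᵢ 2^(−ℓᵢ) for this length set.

With common denominator 2^4 = 16: Σ 2^(−ℓᵢ) = 4/16 + 1/16 + 1/16 + 4/16 + 2/16 + 2/16 + 2/16 + 2/16 = 18/16 = 1.125.

1.125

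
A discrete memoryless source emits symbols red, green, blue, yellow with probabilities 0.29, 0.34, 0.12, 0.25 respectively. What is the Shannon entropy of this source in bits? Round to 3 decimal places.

H = −Σ pᵢ log₂ pᵢ.
−0.29·log₂(0.29) = 0.5179
−0.34·log₂(0.34) = 0.5292
−0.12·log₂(0.12) = 0.3671
−0.25·log₂(0.25) = 0.5000
Sum ≈ 1.9141 → 1.914 bits.

1.914 bits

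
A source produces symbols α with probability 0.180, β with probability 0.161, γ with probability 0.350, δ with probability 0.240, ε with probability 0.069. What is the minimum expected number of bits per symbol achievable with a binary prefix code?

Repeatedly combine the two least-probable nodes; the expected code length is the sum of the merged weights.
merge 69/1000 + 161/1000 → 23/100
merge 9/50 + 23/100 → 41/100
merge 6/25 + 7/20 → 59/100
merge 41/100 + 59/100 → 1
L = 23/100 + 41/100 + 59/100 + 1 = 223/100 = 2.23 bits/symbol.

2.23 bits/symbol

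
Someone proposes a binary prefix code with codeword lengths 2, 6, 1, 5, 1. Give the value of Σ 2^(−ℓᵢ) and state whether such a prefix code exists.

With common denominator 2^6 = 64: Σ 2^(−ℓᵢ) = 16/64 + 1/64 + 32/64 + 2/64 + 32/64 = 83/64 = 1.296875.
Kraft's inequality requires Σ ≤ 1; here Σ = 1.296875 > 1, so no such prefix code exists.

1.296875; no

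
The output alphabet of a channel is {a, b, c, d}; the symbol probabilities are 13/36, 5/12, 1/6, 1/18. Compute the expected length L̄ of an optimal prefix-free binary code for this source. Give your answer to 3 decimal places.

1.806 bits/symbol

Repeatedly combine the two least-probable nodes; the expected code length is the sum of the merged weights.
merge 1/18 + 1/6 → 2/9
merge 2/9 + 13/36 → 7/12
merge 5/12 + 7/12 → 1
L = 2/9 + 7/12 + 1 = 65/36 ≈ 1.806 bits/symbol.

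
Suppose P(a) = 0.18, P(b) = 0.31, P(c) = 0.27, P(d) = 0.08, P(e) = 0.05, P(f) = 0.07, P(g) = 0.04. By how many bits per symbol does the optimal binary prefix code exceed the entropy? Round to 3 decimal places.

Entropy H = −Σ p log₂ p ≈ 2.4410 bits.
Huffman merges: 1/25+1/20→9/100; 7/100+2/25→3/20; 9/100+3/20→6/25; 9/50+6/25→21/50; 27/100+31/100→29/50; 21/50+29/50→1. L = 62/25 ≈ 2.4800.
L − H = 2.4800 − 2.4410 = 0.039 bits.

0.039 bits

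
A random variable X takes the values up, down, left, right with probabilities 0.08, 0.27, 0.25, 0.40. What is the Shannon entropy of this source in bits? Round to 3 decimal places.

1.830 bits

H = −Σ pᵢ log₂ pᵢ.
−0.08·log₂(0.08) = 0.2915
−0.27·log₂(0.27) = 0.5100
−0.25·log₂(0.25) = 0.5000
−0.40·log₂(0.40) = 0.5288
Sum ≈ 1.8303 → 1.830 bits.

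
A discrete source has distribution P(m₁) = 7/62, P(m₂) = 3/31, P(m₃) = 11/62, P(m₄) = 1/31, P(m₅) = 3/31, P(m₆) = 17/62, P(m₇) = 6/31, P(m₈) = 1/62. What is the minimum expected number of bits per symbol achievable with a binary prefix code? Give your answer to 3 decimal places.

2.726 bits/symbol

Repeatedly combine the two least-probable nodes; the expected code length is the sum of the merged weights.
merge 1/62 + 1/31 → 3/62
merge 3/62 + 3/31 → 9/62
merge 3/31 + 7/62 → 13/62
merge 9/62 + 11/62 → 10/31
merge 6/31 + 13/62 → 25/62
merge 17/62 + 10/31 → 37/62
merge 25/62 + 37/62 → 1
L = 3/62 + 9/62 + 13/62 + 10/31 + 25/62 + 37/62 + 1 = 169/62 ≈ 2.726 bits/symbol.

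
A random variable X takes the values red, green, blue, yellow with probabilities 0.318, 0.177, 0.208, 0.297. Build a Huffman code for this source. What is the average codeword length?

2 bits/symbol

Repeatedly combine the two least-probable nodes; the expected code length is the sum of the merged weights.
merge 177/1000 + 26/125 → 77/200
merge 297/1000 + 159/500 → 123/200
merge 77/200 + 123/200 → 1
L = 77/200 + 123/200 + 1 = 2 bits/symbol.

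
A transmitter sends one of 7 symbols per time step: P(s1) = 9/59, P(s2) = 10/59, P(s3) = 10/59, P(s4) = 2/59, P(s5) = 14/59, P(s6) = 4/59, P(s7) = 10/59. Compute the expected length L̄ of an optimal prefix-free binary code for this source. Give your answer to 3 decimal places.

2.695 bits/symbol

Repeatedly combine the two least-probable nodes; the expected code length is the sum of the merged weights.
merge 2/59 + 4/59 → 6/59
merge 6/59 + 9/59 → 15/59
merge 10/59 + 10/59 → 20/59
merge 10/59 + 14/59 → 24/59
merge 15/59 + 20/59 → 35/59
merge 24/59 + 35/59 → 1
L = 6/59 + 15/59 + 20/59 + 24/59 + 35/59 + 1 = 159/59 ≈ 2.695 bits/symbol.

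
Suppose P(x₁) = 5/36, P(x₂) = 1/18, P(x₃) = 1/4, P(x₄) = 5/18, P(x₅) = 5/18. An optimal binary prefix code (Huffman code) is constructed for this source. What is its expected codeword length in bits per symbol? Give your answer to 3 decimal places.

2.194 bits/symbol

Repeatedly combine the two least-probable nodes; the expected code length is the sum of the merged weights.
merge 1/18 + 5/36 → 7/36
merge 7/36 + 1/4 → 4/9
merge 5/18 + 5/18 → 5/9
merge 4/9 + 5/9 → 1
L = 7/36 + 4/9 + 5/9 + 1 = 79/36 ≈ 2.194 bits/symbol.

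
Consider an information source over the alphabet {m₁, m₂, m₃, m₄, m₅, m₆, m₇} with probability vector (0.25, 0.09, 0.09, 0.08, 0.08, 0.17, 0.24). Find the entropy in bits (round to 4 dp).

H = −Σ pᵢ log₂ pᵢ.
−0.25·log₂(0.25) = 0.5000
−0.09·log₂(0.09) = 0.3127
−0.09·log₂(0.09) = 0.3127
−0.08·log₂(0.08) = 0.2915
−0.08·log₂(0.08) = 0.2915
−0.17·log₂(0.17) = 0.4346
−0.24·log₂(0.24) = 0.4941
Sum ≈ 2.6370 → 2.6370 bits.

2.6370 bits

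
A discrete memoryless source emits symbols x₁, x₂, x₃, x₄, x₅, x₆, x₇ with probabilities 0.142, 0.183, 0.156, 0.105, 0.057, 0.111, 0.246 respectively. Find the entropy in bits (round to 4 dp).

2.6931 bits

H = −Σ pᵢ log₂ pᵢ.
−0.142·log₂(0.142) = 0.3999
−0.183·log₂(0.183) = 0.4484
−0.156·log₂(0.156) = 0.4181
−0.105·log₂(0.105) = 0.3414
−0.057·log₂(0.057) = 0.2356
−0.111·log₂(0.111) = 0.3520
−0.246·log₂(0.246) = 0.4977
Sum ≈ 2.6931 → 2.6931 bits.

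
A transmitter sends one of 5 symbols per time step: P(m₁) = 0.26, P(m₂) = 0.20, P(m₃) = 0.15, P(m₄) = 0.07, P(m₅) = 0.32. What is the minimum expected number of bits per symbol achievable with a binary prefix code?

Repeatedly combine the two least-probable nodes; the expected code length is the sum of the merged weights.
merge 7/100 + 3/20 → 11/50
merge 1/5 + 11/50 → 21/50
merge 13/50 + 8/25 → 29/50
merge 21/50 + 29/50 → 1
L = 11/50 + 21/50 + 29/50 + 1 = 111/50 = 2.22 bits/symbol.

2.22 bits/symbol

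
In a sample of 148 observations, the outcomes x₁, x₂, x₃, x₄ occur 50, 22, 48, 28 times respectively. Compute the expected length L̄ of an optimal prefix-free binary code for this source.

Probabilities are the counts divided by 148.
Repeatedly combine the two least-probable nodes; the expected code length is the sum of the merged weights.
merge 11/74 + 7/37 → 25/74
merge 12/37 + 25/74 → 49/74
merge 25/74 + 49/74 → 1
L = 25/74 + 49/74 + 1 = 2 bits/symbol.

2 bits/symbol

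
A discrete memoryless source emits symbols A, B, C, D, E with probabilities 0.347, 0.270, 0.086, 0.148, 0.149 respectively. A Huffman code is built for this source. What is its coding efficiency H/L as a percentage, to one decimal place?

96.8%

Entropy H = −Σ p log₂ p ≈ 2.1615 bits.
Huffman merges: 43/500+37/250→117/500; 149/1000+117/500→383/1000; 27/100+347/1000→617/1000; 383/1000+617/1000→1. L = 1117/500 ≈ 2.2340.
Efficiency = H/L = 2.1615/2.2340 = 96.8%.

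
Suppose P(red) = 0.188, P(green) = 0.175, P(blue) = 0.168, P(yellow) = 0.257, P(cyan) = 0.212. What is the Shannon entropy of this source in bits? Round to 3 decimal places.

H = −Σ pᵢ log₂ pᵢ.
−0.188·log₂(0.188) = 0.4533
−0.175·log₂(0.175) = 0.4401
−0.168·log₂(0.168) = 0.4323
−0.257·log₂(0.257) = 0.5038
−0.212·log₂(0.212) = 0.4744
Sum ≈ 2.3039 → 2.304 bits.

2.304 bits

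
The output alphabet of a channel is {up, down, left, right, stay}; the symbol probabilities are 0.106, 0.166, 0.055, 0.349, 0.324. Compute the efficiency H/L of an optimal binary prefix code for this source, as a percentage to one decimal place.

Entropy H = −Σ p log₂ p ≈ 2.0602 bits.
Huffman merges: 11/200+53/500→161/1000; 161/1000+83/500→327/1000; 81/250+327/1000→651/1000; 349/1000+651/1000→1. L = 2139/1000 ≈ 2.1390.
Efficiency = H/L = 2.0602/2.1390 = 96.3%.

96.3%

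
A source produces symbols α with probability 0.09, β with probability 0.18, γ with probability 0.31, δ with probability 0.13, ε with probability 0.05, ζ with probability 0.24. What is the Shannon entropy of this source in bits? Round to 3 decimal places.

H = −Σ pᵢ log₂ pᵢ.
−0.09·log₂(0.09) = 0.3127
−0.18·log₂(0.18) = 0.4453
−0.31·log₂(0.31) = 0.5238
−0.13·log₂(0.13) = 0.3826
−0.05·log₂(0.05) = 0.2161
−0.24·log₂(0.24) = 0.4941
Sum ≈ 2.3746 → 2.375 bits.

2.375 bits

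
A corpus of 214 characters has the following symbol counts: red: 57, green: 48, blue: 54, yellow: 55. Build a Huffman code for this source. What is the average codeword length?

Probabilities are the counts divided by 214.
Repeatedly combine the two least-probable nodes; the expected code length is the sum of the merged weights.
merge 24/107 + 27/107 → 51/107
merge 55/214 + 57/214 → 56/107
merge 51/107 + 56/107 → 1
L = 51/107 + 56/107 + 1 = 2 bits/symbol.

2 bits/symbol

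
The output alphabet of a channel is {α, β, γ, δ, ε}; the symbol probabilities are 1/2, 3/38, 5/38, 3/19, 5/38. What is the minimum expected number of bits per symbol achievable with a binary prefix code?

Repeatedly combine the two least-probable nodes; the expected code length is the sum of the merged weights.
merge 3/38 + 5/38 → 4/19
merge 5/38 + 3/19 → 11/38
merge 4/19 + 11/38 → 1/2
merge 1/2 + 1/2 → 1
L = 4/19 + 11/38 + 1/2 + 1 = 2 bits/symbol.

2 bits/symbol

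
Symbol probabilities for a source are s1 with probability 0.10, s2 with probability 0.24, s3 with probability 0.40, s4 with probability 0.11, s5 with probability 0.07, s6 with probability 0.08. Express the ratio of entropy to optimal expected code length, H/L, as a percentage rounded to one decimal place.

97.6%

Entropy H = −Σ p log₂ p ≈ 2.2654 bits.
Huffman merges: 7/100+2/25→3/20; 1/10+11/100→21/100; 3/20+21/100→9/25; 6/25+9/25→3/5; 2/5+3/5→1. L = 58/25 ≈ 2.3200.
Efficiency = H/L = 2.2654/2.3200 = 97.6%.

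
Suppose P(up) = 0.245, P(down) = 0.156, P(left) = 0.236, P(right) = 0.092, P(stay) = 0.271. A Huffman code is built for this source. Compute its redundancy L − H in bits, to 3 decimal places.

Entropy H = −Σ p log₂ p ≈ 2.2341 bits.
Huffman merges: 23/250+39/250→31/125; 59/250+49/200→481/1000; 31/125+271/1000→519/1000; 481/1000+519/1000→1. L = 281/125 ≈ 2.2480.
L − H = 2.2480 − 2.2341 = 0.014 bits.

0.014 bits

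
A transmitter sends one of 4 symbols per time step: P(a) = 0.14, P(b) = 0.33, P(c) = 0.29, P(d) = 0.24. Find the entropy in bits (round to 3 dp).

1.937 bits

H = −Σ pᵢ log₂ pᵢ.
−0.14·log₂(0.14) = 0.3971
−0.33·log₂(0.33) = 0.5278
−0.29·log₂(0.29) = 0.5179
−0.24·log₂(0.24) = 0.4941
Sum ≈ 1.9370 → 1.937 bits.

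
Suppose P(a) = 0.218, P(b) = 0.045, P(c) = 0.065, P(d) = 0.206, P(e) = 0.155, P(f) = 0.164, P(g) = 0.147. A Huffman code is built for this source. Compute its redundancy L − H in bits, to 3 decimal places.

Entropy H = −Σ p log₂ p ≈ 2.6575 bits.
Huffman merges: 9/200+13/200→11/100; 11/100+147/1000→257/1000; 31/200+41/250→319/1000; 103/500+109/500→53/125; 257/1000+319/1000→72/125; 53/125+72/125→1. L = 1343/500 ≈ 2.6860.
L − H = 2.6860 − 2.6575 = 0.028 bits.

0.028 bits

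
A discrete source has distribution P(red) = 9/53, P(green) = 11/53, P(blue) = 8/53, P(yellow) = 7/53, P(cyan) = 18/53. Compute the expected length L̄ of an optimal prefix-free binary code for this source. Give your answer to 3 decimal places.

2.283 bits/symbol

Repeatedly combine the two least-probable nodes; the expected code length is the sum of the merged weights.
merge 7/53 + 8/53 → 15/53
merge 9/53 + 11/53 → 20/53
merge 15/53 + 18/53 → 33/53
merge 20/53 + 33/53 → 1
L = 15/53 + 20/53 + 33/53 + 1 = 121/53 ≈ 2.283 bits/symbol.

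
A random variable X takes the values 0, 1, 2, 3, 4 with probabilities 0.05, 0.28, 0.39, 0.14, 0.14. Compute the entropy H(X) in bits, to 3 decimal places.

2.054 bits

H = −Σ pᵢ log₂ pᵢ.
−0.05·log₂(0.05) = 0.2161
−0.28·log₂(0.28) = 0.5142
−0.39·log₂(0.39) = 0.5298
−0.14·log₂(0.14) = 0.3971
−0.14·log₂(0.14) = 0.3971
Sum ≈ 2.0543 → 2.054 bits.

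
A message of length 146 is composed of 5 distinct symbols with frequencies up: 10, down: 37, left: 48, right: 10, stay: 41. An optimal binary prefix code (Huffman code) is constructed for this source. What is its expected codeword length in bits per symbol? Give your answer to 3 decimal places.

2.137 bits/symbol

Probabilities are the counts divided by 146.
Repeatedly combine the two least-probable nodes; the expected code length is the sum of the merged weights.
merge 5/73 + 5/73 → 10/73
merge 10/73 + 37/146 → 57/146
merge 41/146 + 24/73 → 89/146
merge 57/146 + 89/146 → 1
L = 10/73 + 57/146 + 89/146 + 1 = 156/73 ≈ 2.137 bits/symbol.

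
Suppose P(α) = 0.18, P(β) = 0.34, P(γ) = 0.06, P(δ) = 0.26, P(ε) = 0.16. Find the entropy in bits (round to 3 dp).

H = −Σ pᵢ log₂ pᵢ.
−0.18·log₂(0.18) = 0.4453
−0.34·log₂(0.34) = 0.5292
−0.06·log₂(0.06) = 0.2435
−0.26·log₂(0.26) = 0.5053
−0.16·log₂(0.16) = 0.4230
Sum ≈ 2.1463 → 2.146 bits.

2.146 bits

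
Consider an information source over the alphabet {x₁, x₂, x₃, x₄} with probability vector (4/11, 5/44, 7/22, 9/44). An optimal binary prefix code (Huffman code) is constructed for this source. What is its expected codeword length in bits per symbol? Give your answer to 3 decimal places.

1.955 bits/symbol

Repeatedly combine the two least-probable nodes; the expected code length is the sum of the merged weights.
merge 5/44 + 9/44 → 7/22
merge 7/22 + 7/22 → 7/11
merge 4/11 + 7/11 → 1
L = 7/22 + 7/11 + 1 = 43/22 ≈ 1.955 bits/symbol.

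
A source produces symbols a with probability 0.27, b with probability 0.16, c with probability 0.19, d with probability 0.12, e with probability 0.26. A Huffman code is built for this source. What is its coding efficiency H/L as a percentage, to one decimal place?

99.2%

Entropy H = −Σ p log₂ p ≈ 2.2606 bits.
Huffman merges: 3/25+4/25→7/25; 19/100+13/50→9/20; 27/100+7/25→11/20; 9/20+11/20→1. L = 57/25 ≈ 2.2800.
Efficiency = H/L = 2.2606/2.2800 = 99.2%.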